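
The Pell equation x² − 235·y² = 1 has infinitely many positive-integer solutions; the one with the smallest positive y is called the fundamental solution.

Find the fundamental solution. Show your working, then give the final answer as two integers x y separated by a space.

46 3

√235 → a₀=15, period (3,30); ℓ=2 even so k=1
step 0: (15, 1)  from 15·(1,0) + (0,1)
step 1: (46, 3)  from 3·(15,1) + (1,0)
fundamental: x₁=46, y₁=3  (since 2116 − 235·9 = 1)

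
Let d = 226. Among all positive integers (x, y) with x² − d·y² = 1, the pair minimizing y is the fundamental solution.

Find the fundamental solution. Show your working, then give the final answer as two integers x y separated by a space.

√226 → a₀=15, period (30); ℓ=1 odd so k=1
step 0: (15, 1)  from 15·(1,0) + (0,1)
step 1: (451, 30)  from 30·(15,1) + (1,0)
→ (451, 30).  Check: 451²=203401, 226·30²=203400, difference 1.

451 30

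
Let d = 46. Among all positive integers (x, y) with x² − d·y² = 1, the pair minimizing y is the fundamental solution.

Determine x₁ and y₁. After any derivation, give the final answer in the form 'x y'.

24335 3588

[6; 1,3,1,1,2,6,2,1,1,3,1,12] for √46; ℓ=12 ⇒ convergent index 11
k=0  a_k=6  p_k/q_k = 6/1
k=1  a_k=1  p_k/q_k = 7/1
…
k=3  a_k=1  p_k/q_k = 34/5
…
k=6  a_k=6  p_k/q_k = 997/147
…
k=9  a_k=1  p_k/q_k = 5297/781
k=10  a_k=3  p_k/q_k = 19038/2807
k=11  a_k=1  p_k/q_k = 24335/3588
(x₁, y₁) = (24335, 3588);  24335² − 46·3588² = 1 ✓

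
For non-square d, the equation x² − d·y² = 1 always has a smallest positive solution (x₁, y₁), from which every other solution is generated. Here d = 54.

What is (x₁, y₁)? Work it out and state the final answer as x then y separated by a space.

485 66

[7; 2,1,6,1,2,14] for √54; ℓ=6 ⇒ convergent index 5
a_0=7:  p_0=7·1+0=7,  q_0=7·0+1=1
…
a_4=1:  p_4=1·147+22=169,  q_4=1·20+3=23
a_5=2:  p_5=2·169+147=485,  q_5=2·23+20=66
fundamental: x₁=485, y₁=66  (since 235225 − 54·4356 = 1)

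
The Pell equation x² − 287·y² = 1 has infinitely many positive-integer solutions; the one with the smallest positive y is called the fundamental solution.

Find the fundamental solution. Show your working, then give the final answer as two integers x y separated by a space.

d=287: √d = [16; 1,15,1,32] (ℓ=4, even), read p_3/q_3
k=0  a_k=16  p_k/q_k = 16/1
…
k=2  a_k=15  p_k/q_k = 271/16
k=3  a_k=1  p_k/q_k = 288/17
→ (288, 17).  Check: 288²=82944, 287·17²=82943, difference 1.

288 17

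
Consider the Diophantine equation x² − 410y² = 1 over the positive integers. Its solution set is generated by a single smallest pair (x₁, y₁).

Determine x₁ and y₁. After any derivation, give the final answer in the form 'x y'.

d=410: √d = [20; 4,40] (ℓ=2, even), read p_1/q_1
k=0  a_k=20  p_k/q_k = 20/1
k=1  a_k=4  p_k/q_k = 81/4
fundamental: x₁=81, y₁=4  (since 6561 − 410·16 = 1)

81 4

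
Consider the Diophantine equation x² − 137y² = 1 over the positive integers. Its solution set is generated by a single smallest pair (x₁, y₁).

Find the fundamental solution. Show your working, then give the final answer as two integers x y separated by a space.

d=137: √d = [11; 1,2,2,1,1,2,2,1,22] (ℓ=9, odd), read p_17/q_17
i=0: a=11 ⇒ p=11, q=1
i=1: a=1 ⇒ p=12, q=1
i=2: a=2 ⇒ p=35, q=3
i=3: a=2 ⇒ p=82, q=7
i=4: a=1 ⇒ p=117, q=10
i=5: a=1 ⇒ p=199, q=17
i=6: a=2 ⇒ p=515, q=44
i=7: a=2 ⇒ p=1229, q=105
i=8: a=1 ⇒ p=1744, q=149
…
i=10: a=1 ⇒ p=41341, q=3532
…
i=13: a=1 ⇒ p=408178, q=34873
…
i=16: a=2 ⇒ p=4286741, q=366241
i=17: a=1 ⇒ p=6083073, q=519712
(x₁, y₁) = (6083073, 519712);  6083073² − 137·519712² = 1 ✓

6083073 519712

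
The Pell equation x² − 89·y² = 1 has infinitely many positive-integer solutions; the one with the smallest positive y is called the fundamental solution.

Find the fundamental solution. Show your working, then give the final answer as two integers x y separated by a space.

500001 53000

√89 → a₀=9, period (2,3,3,2,18); ℓ=5 odd so k=9
k=0  a_k=9  p_k/q_k = 9/1
…
k=8  a_k=3  p_k/q_k = 216991/23001
k=9  a_k=2  p_k/q_k = 500001/53000
(x₁, y₁) = (500001, 53000);  500001² − 89·53000² = 1 ✓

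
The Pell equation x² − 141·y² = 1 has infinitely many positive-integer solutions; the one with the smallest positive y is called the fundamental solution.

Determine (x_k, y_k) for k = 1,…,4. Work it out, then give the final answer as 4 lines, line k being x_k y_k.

[11; 1,6,1,22] for √141; ℓ=4 ⇒ convergent index 3
i=0: a=11 ⇒ p=11, q=1
i=1: a=1 ⇒ p=12, q=1
i=2: a=6 ⇒ p=83, q=7
i=3: a=1 ⇒ p=95, q=8
→ (95, 8).  Check: 95²=9025, 141·8²=9024, difference 1.
(95+8√141)^2 = 18049 + 1520√141
(95+8√141)^3 = 3429215 + 288792√141
(95+8√141)^4 = 651532801 + 54868960√141

95 8
18049 1520
3429215 288792
651532801 54868960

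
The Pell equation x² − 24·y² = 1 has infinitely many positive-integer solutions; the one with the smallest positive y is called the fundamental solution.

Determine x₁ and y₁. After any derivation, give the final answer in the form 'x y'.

5 1

√24 = [4; 1,8, …], period ℓ=2 (even) → k=1
step 0: (4, 1)  from 4·(1,0) + (0,1)
step 1: (5, 1)  from 1·(4,1) + (1,0)
fundamental: x₁=5, y₁=1  (since 25 − 24·1 = 1)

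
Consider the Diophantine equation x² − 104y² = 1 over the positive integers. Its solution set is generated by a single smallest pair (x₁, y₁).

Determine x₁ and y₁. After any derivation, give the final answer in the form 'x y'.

d=104: √d = [10; 5,20] (ℓ=2, even), read p_1/q_1
k=0  a_k=10  p_k/q_k = 10/1
k=1  a_k=5  p_k/q_k = 51/5
fundamental: x₁=51, y₁=5  (since 2601 − 104·25 = 1)

51 5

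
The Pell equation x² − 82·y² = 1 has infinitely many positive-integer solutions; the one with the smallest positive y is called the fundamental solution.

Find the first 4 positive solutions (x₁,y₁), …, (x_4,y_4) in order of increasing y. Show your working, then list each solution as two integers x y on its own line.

163 18
53137 5868
17322499 1912950
5647081537 623615832

[9; 18] for √82; ℓ=1 ⇒ convergent index 1
k=0  a_k=9  p_k/q_k = 9/1
k=1  a_k=18  p_k/q_k = 163/18
fundamental: x₁=163, y₁=18  (since 26569 − 82·324 = 1)
(163+18√82)^2 = 53137 + 5868√82
(163+18√82)^3 = 17322499 + 1912950√82
(163+18√82)^4 = 5647081537 + 623615832√82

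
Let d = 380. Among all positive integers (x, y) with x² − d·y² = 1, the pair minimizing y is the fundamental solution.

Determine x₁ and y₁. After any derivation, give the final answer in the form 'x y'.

39 2

√380 → a₀=19, period (2,38); ℓ=2 even so k=1
a_0=19:  p_0=19·1+0=19,  q_0=19·0+1=1
a_1=2:  p_1=2·19+1=39,  q_1=2·1+0=2
→ (39, 2).  Check: 39²=1521, 380·2²=1520, difference 1.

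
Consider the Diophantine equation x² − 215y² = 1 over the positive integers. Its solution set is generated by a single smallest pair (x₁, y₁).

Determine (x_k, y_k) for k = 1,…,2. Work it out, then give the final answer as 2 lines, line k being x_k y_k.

44 3
3871 264

[14; 1,1,1,28] for √215; ℓ=4 ⇒ convergent index 3
a_0=14:  p_0=14·1+0=14,  q_0=14·0+1=1
a_1=1:  p_1=1·14+1=15,  q_1=1·1+0=1
a_2=1:  p_2=1·15+14=29,  q_2=1·1+1=2
a_3=1:  p_3=1·29+15=44,  q_3=1·2+1=3
→ (44, 3).  Check: 44²=1936, 215·3²=1935, difference 1.
(44+3√215)^2 = 3871 + 264√215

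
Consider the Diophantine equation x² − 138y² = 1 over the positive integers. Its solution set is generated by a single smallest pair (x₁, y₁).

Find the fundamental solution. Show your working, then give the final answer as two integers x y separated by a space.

47 4

√138 = [11; 1,2,1,22, …], period ℓ=4 (even) → k=3
k=0  a_k=11  p_k/q_k = 11/1
k=1  a_k=1  p_k/q_k = 12/1
k=2  a_k=2  p_k/q_k = 35/3
k=3  a_k=1  p_k/q_k = 47/4
→ (47, 4).  Check: 47²=2209, 138·4²=2208, difference 1.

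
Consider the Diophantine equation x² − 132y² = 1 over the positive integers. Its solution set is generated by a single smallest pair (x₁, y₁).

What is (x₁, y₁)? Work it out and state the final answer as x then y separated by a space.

d=132: √d = [11; 2,22] (ℓ=2, even), read p_1/q_1
i=0: a=11 ⇒ p=11, q=1
i=1: a=2 ⇒ p=23, q=2
(x₁, y₁) = (23, 2);  23² − 132·2² = 1 ✓

23 2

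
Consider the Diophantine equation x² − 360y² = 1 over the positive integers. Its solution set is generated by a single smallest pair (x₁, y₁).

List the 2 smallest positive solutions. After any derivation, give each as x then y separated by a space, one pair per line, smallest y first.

19 1
721 38

√360 = [18; 1,36, …], period ℓ=2 (even) → k=1
k=0  a_k=18  p_k/q_k = 18/1
k=1  a_k=1  p_k/q_k = 19/1
→ (19, 1).  Check: 19²=361, 360·1²=360, difference 1.
(19+1√360)^2 = 721 + 38√360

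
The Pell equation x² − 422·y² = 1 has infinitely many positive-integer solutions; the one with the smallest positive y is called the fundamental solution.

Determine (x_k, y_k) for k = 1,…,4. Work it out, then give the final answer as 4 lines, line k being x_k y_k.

7022501 341850
98631040590001 4801283933700
1385273162348638202501 67434042451384025550
19456164335732849620362360001 947111261097768740333867400

[20; 1,1,5,2,1,…,1,1,40] for √422; ℓ=14 ⇒ convergent index 13
i=0: a=20 ⇒ p=20, q=1
i=1: a=1 ⇒ p=21, q=1
…
i=3: a=5 ⇒ p=226, q=11
i=4: a=2 ⇒ p=493, q=24
i=5: a=1 ⇒ p=719, q=35
i=6: a=3 ⇒ p=2650, q=129
i=7: a=20 ⇒ p=53719, q=2615
i=8: a=3 ⇒ p=163807, q=7974
i=9: a=1 ⇒ p=217526, q=10589
i=10: a=2 ⇒ p=598859, q=29152
…
i=12: a=1 ⇒ p=3810680, q=185501
i=13: a=1 ⇒ p=7022501, q=341850
→ (7022501, 341850).  Check: 7022501²=49315520295001, 422·341850²=49315520295000, difference 1.
n=2: (7022501,341850)∘(7022501,341850) = (7022501·7022501+422·341850·341850, 7022501·341850+341850·7022501) = (98631040590001,4801283933700)
n=3: (98631040590001,4801283933700)∘(7022501,341850) = (7022501·98631040590001+422·341850·4801283933700, 7022501·4801283933700+341850·98631040590001) = (1385273162348638202501,67434042451384025550)
n=4: (1385273162348638202501,67434042451384025550)∘(7022501,341850) = (7022501·1385273162348638202501+422·341850·67434042451384025550, 7022501·67434042451384025550+341850·1385273162348638202501) = (19456164335732849620362360001,947111261097768740333867400)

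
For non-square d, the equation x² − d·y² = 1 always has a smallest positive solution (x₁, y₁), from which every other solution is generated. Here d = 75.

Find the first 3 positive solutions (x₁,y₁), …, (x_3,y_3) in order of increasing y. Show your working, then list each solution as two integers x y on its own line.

26 3
1351 156
70226 8109

d=75: √d = [8; 1,1,1,16] (ℓ=4, even), read p_3/q_3
a_0=8:  p_0=8·1+0=8,  q_0=8·0+1=1
…
a_2=1:  p_2=1·9+8=17,  q_2=1·1+1=2
a_3=1:  p_3=1·17+9=26,  q_3=1·2+1=3
(x₁, y₁) = (26, 3);  26² − 75·3² = 1 ✓
(26+3√75)^2 = 1351 + 156√75
(26+3√75)^3 = 70226 + 8109√75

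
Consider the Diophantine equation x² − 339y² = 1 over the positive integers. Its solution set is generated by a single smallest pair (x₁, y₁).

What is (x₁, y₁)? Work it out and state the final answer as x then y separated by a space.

97970 5321

[18; 2,2,2,1,17,1,2,2,2,36] for √339; ℓ=10 ⇒ convergent index 9
i=0: a=18 ⇒ p=18, q=1
…
i=4: a=1 ⇒ p=313, q=17
…
i=6: a=1 ⇒ p=5855, q=318
i=7: a=2 ⇒ p=17252, q=937
i=8: a=2 ⇒ p=40359, q=2192
i=9: a=2 ⇒ p=97970, q=5321
→ (97970, 5321).  Check: 97970²=9598120900, 339·5321²=9598120899, difference 1.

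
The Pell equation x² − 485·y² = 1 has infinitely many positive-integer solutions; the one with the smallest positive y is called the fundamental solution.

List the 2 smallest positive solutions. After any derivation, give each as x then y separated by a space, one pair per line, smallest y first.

969 44
1877921 85272

√485 → a₀=22, period (44); ℓ=1 odd so k=1
i=0: a=22 ⇒ p=22, q=1
i=1: a=44 ⇒ p=969, q=44
→ (969, 44).  Check: 969²=938961, 485·44²=938960, difference 1.
n=2: (969,44)∘(969,44) = (969·969+485·44·44, 969·44+44·969) = (1877921,85272)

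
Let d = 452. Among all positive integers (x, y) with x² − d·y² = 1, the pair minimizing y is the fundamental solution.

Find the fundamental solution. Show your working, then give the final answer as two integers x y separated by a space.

√452 → a₀=21, period (3,1,5,3,10,3,5,1,3,42); ℓ=10 even so k=9
a_0=21:  p_0=21·1+0=21,  q_0=21·0+1=1
…
a_2=1:  p_2=1·64+21=85,  q_2=1·3+1=4
a_3=5:  p_3=5·85+64=489,  q_3=5·4+3=23
…
a_7=5:  p_7=5·49579+16009=263904,  q_7=5·2332+753=12413
a_8=1:  p_8=1·263904+49579=313483,  q_8=1·12413+2332=14745
a_9=3:  p_9=3·313483+263904=1204353,  q_9=3·14745+12413=56648
→ (1204353, 56648).  Check: 1204353²=1450466148609, 452·56648²=1450466148608, difference 1.

1204353 56648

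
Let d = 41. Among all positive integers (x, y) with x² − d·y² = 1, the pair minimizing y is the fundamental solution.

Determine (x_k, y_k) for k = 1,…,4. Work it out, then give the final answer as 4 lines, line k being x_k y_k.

d=41: √d = [6; 2,2,12] (ℓ=3, odd), read p_5/q_5
a_0=6:  p_0=6·1+0=6,  q_0=6·0+1=1
a_1=2:  p_1=2·6+1=13,  q_1=2·1+0=2
a_2=2:  p_2=2·13+6=32,  q_2=2·2+1=5
a_3=12:  p_3=12·32+13=397,  q_3=12·5+2=62
a_4=2:  p_4=2·397+32=826,  q_4=2·62+5=129
a_5=2:  p_5=2·826+397=2049,  q_5=2·129+62=320
fundamental: x₁=2049, y₁=320  (since 4198401 − 41·102400 = 1)
(2049+320√41)^2 = 8396801 + 1311360√41
(2049+320√41)^3 = 34410088449 + 5373952960√41
(2049+320√41)^4 = 141012534067201 + 22022457918720√41

2049 320
8396801 1311360
34410088449 5373952960
141012534067201 22022457918720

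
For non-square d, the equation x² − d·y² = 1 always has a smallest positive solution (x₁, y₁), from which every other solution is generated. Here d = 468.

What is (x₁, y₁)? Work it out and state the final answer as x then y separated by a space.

√468 = [21; 1,1,1,2,1,1,1,42, …], period ℓ=8 (even) → k=7
k=0  a_k=21  p_k/q_k = 21/1
k=1  a_k=1  p_k/q_k = 22/1
…
k=3  a_k=1  p_k/q_k = 65/3
k=4  a_k=2  p_k/q_k = 173/8
k=5  a_k=1  p_k/q_k = 238/11
k=6  a_k=1  p_k/q_k = 411/19
k=7  a_k=1  p_k/q_k = 649/30
fundamental: x₁=649, y₁=30  (since 421201 − 468·900 = 1)

649 30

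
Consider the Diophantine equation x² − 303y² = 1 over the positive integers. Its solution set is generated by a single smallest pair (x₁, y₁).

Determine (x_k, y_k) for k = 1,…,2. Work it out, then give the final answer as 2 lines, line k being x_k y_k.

2524 145
12741151 731960

√303 = [17; 2,2,5,2,2,34, …], period ℓ=6 (even) → k=5
k=0  a_k=17  p_k/q_k = 17/1
k=1  a_k=2  p_k/q_k = 35/2
…
k=4  a_k=2  p_k/q_k = 1027/59
k=5  a_k=2  p_k/q_k = 2524/145
fundamental: x₁=2524, y₁=145  (since 6370576 − 303·21025 = 1)
(x_2, y_2) = (2524·2524 + 303·145·145, 2524·145 + 145·2524) = (12741151, 731960)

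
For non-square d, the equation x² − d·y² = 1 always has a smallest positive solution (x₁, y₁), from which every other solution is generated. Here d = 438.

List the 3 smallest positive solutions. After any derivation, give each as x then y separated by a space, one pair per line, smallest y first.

293 14
171697 8204
100614149 4807530

d=438: √d = [20; 1,12,1,40] (ℓ=4, even), read p_3/q_3
i=0: a=20 ⇒ p=20, q=1
…
i=2: a=12 ⇒ p=272, q=13
i=3: a=1 ⇒ p=293, q=14
→ (293, 14).  Check: 293²=85849, 438·14²=85848, difference 1.
k=2:  x_2 = 293·293+438·14·14 = 171697,  y_2 = 293·14+14·293 = 8204
k=3:  x_3 = 293·171697+438·14·8204 = 100614149,  y_3 = 293·8204+14·171697 = 4807530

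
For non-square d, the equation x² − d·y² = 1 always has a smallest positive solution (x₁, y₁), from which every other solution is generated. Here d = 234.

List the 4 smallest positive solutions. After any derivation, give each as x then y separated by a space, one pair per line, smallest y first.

d=234: √d = [15; 3,2,1,2,1,2,3,30] (ℓ=8, even), read p_7/q_7
step 0: (15, 1)  from 15·(1,0) + (0,1)
…
step 3: (153, 10)  from 1·(107,7) + (46,3)
step 4: (413, 27)  from 2·(153,10) + (107,7)
step 5: (566, 37)  from 1·(413,27) + (153,10)
step 6: (1545, 101)  from 2·(566,37) + (413,27)
step 7: (5201, 340)  from 3·(1545,101) + (566,37)
→ (5201, 340).  Check: 5201²=27050401, 234·340²=27050400, difference 1.
n=2: (5201,340)∘(5201,340) = (5201·5201+234·340·340, 5201·340+340·5201) = (54100801,3536680)
n=3: (54100801,3536680)∘(5201,340) = (5201·54100801+234·340·3536680, 5201·3536680+340·54100801) = (562756526801,36788545020)
n=4: (562756526801,36788545020)∘(5201,340) = (5201·562756526801+234·340·36788545020, 5201·36788545020+340·562756526801) = (5853793337683201,382674441761360)

5201 340
54100801 3536680
562756526801 36788545020
5853793337683201 382674441761360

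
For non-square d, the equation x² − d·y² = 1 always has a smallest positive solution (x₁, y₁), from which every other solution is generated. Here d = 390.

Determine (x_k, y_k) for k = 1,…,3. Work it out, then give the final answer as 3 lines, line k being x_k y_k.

√390 → a₀=19, period (1,2,1,38); ℓ=4 even so k=3
i=0: a=19 ⇒ p=19, q=1
…
i=2: a=2 ⇒ p=59, q=3
i=3: a=1 ⇒ p=79, q=4
→ (79, 4).  Check: 79²=6241, 390·4²=6240, difference 1.
n=2: (79,4)∘(79,4) = (79·79+390·4·4, 79·4+4·79) = (12481,632)
n=3: (12481,632)∘(79,4) = (79·12481+390·4·632, 79·632+4·12481) = (1971919,99852)

79 4
12481 632
1971919 99852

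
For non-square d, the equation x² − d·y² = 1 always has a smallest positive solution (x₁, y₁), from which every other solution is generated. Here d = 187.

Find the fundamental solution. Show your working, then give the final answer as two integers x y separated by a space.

d=187: √d = [13; 1,2,13,2,1,26] (ℓ=6, even), read p_5/q_5
step 0: (13, 1)  from 13·(1,0) + (0,1)
…
step 2: (41, 3)  from 2·(14,1) + (13,1)
step 3: (547, 40)  from 13·(41,3) + (14,1)
step 4: (1135, 83)  from 2·(547,40) + (41,3)
step 5: (1682, 123)  from 1·(1135,83) + (547,40)
→ (1682, 123).  Check: 1682²=2829124, 187·123²=2829123, difference 1.

1682 123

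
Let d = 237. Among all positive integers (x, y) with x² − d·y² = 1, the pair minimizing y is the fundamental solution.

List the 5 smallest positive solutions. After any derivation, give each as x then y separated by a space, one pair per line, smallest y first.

228151 14820
104105757601 6762395640
47503665404623351 3085694655308460
21676017531356338550401 1408008642599798519280
9890810151545456327820453751 642477159632487569289194100

√237 = [15; 2,1,1,7,10,7,1,1,2,30, …], period ℓ=10 (even) → k=9
step 0: (15, 1)  from 15·(1,0) + (0,1)
…
step 3: (77, 5)  from 1·(46,3) + (31,2)
…
step 8: (90075, 5851)  from 1·(48001,3118) + (42074,2733)
step 9: (228151, 14820)  from 2·(90075,5851) + (48001,3118)
(x₁, y₁) = (228151, 14820);  228151² − 237·14820² = 1 ✓
(x_2, y_2) = (228151·228151 + 237·14820·14820, 228151·14820 + 14820·228151) = (104105757601, 6762395640)
(x_3, y_3) = (228151·104105757601 + 237·14820·6762395640, 228151·6762395640 + 14820·104105757601) = (47503665404623351, 3085694655308460)
(x_4, y_4) = (228151·47503665404623351 + 237·14820·3085694655308460, 228151·3085694655308460 + 14820·47503665404623351) = (21676017531356338550401, 1408008642599798519280)
(x_5, y_5) = (228151·21676017531356338550401 + 237·14820·1408008642599798519280, 228151·1408008642599798519280 + 14820·21676017531356338550401) = (9890810151545456327820453751, 642477159632487569289194100)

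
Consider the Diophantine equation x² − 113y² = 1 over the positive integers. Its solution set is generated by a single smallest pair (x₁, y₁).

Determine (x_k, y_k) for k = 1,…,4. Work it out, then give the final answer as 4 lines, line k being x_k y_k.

√113 → a₀=10, period (1,1,1,2,2,1,1,1,20); ℓ=9 odd so k=17
i=0: a=10 ⇒ p=10, q=1
i=1: a=1 ⇒ p=11, q=1
…
i=3: a=1 ⇒ p=32, q=3
…
i=6: a=1 ⇒ p=287, q=27
i=7: a=1 ⇒ p=489, q=46
…
i=10: a=1 ⇒ p=16785, q=1579
i=11: a=1 ⇒ p=32794, q=3085
…
i=14: a=2 ⇒ p=313483, q=29490
i=15: a=1 ⇒ p=445435, q=41903
i=16: a=1 ⇒ p=758918, q=71393
i=17: a=1 ⇒ p=1204353, q=113296
→ (1204353, 113296).  Check: 1204353²=1450466148609, 113·113296²=1450466148608, difference 1.
k=2:  x_2 = 1204353·1204353+113·113296·113296 = 2900932297217,  y_2 = 1204353·113296+113296·1204353 = 272896754976
k=3:  x_3 = 1204353·2900932297217+113·113296·272896754976 = 6987493029899166849,  y_3 = 1204353·272896754976+113296·2900932297217 = 657328051091107760
k=4:  x_4 = 1204353·6987493029899166849+113·113296·657328051091107760 = 16830816386073401651890177,  y_4 = 1204353·657328051091107760+113296·6987493029899166849 = 1583310020631184911403584

1204353 113296
2900932297217 272896754976
6987493029899166849 657328051091107760
16830816386073401651890177 1583310020631184911403584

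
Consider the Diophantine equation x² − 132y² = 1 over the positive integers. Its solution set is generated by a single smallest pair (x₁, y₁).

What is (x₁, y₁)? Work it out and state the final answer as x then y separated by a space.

[11; 2,22] for √132; ℓ=2 ⇒ convergent index 1
i=0: a=11 ⇒ p=11, q=1
i=1: a=2 ⇒ p=23, q=2
(x₁, y₁) = (23, 2);  23² − 132·2² = 1 ✓

23 2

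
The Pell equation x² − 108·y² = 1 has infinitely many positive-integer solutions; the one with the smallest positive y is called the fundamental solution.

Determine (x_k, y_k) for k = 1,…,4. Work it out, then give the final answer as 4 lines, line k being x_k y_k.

d=108: √d = [10; 2,1,1,4,1,1,2,20] (ℓ=8, even), read p_7/q_7
a_0=10:  p_0=10·1+0=10,  q_0=10·0+1=1
…
a_6=1:  p_6=1·291+239=530,  q_6=1·28+23=51
a_7=2:  p_7=2·530+291=1351,  q_7=2·51+28=130
→ (1351, 130).  Check: 1351²=1825201, 108·130²=1825200, difference 1.
n=2: (1351,130)∘(1351,130) = (1351·1351+108·130·130, 1351·130+130·1351) = (3650401,351260)
n=3: (3650401,351260)∘(1351,130) = (1351·3650401+108·130·351260, 1351·351260+130·3650401) = (9863382151,949104390)
n=4: (9863382151,949104390)∘(1351,130) = (1351·9863382151+108·130·949104390, 1351·949104390+130·9863382151) = (26650854921601,2564479710520)

1351 130
3650401 351260
9863382151 949104390
26650854921601 2564479710520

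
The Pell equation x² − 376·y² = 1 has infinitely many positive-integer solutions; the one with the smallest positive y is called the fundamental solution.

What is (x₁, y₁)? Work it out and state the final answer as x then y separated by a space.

√376 = [19; 2,1,1,3,1,…,1,2,38, …], period ℓ=16 (even) → k=15
i=0: a=19 ⇒ p=19, q=1
…
i=3: a=1 ⇒ p=97, q=5
…
i=6: a=2 ⇒ p=1241, q=64
i=7: a=2 ⇒ p=2928, q=151
i=8: a=4 ⇒ p=12953, q=668
i=9: a=2 ⇒ p=28834, q=1487
…
i=14: a=1 ⇒ p=837427, q=43187
i=15: a=2 ⇒ p=2143295, q=110532
→ (2143295, 110532).  Check: 2143295²=4593713457025, 376·110532²=4593713457024, difference 1.

2143295 110532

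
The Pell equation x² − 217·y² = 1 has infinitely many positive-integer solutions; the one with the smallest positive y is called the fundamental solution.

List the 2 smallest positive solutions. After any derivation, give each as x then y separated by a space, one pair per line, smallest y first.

3844063 260952
29553640695937 2006231855952

[14; 1,2,1,2,1,…,2,1,28] for √217; ℓ=16 ⇒ convergent index 15
k=0  a_k=14  p_k/q_k = 14/1
…
k=4  a_k=2  p_k/q_k = 162/11
…
k=9  a_k=9  p_k/q_k = 139163/9447
…
k=11  a_k=1  p_k/q_k = 293381/19916
k=12  a_k=2  p_k/q_k = 740980/50301
k=13  a_k=1  p_k/q_k = 1034361/70217
k=14  a_k=2  p_k/q_k = 2809702/190735
k=15  a_k=1  p_k/q_k = 3844063/260952
fundamental: x₁=3844063, y₁=260952  (since 14776820347969 − 217·68095946304 = 1)
(x_2, y_2) = (3844063·3844063 + 217·260952·260952, 3844063·260952 + 260952·3844063) = (29553640695937, 2006231855952)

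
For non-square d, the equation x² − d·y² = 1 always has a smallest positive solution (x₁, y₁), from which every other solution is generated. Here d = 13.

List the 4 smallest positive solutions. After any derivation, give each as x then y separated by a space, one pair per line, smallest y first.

649 180
842401 233640
1093435849 303264540
1419278889601 393637139280

√13 = [3; 1,1,1,1,6, …], period ℓ=5 (odd) → k=9
a_0=3:  p_0=3·1+0=3,  q_0=3·0+1=1
…
a_8=1:  p_8=1·256+137=393,  q_8=1·71+38=109
a_9=1:  p_9=1·393+256=649,  q_9=1·109+71=180
fundamental: x₁=649, y₁=180  (since 421201 − 13·32400 = 1)
(x_2, y_2) = (649·649 + 13·180·180, 649·180 + 180·649) = (842401, 233640)
(x_3, y_3) = (649·842401 + 13·180·233640, 649·233640 + 180·842401) = (1093435849, 303264540)
(x_4, y_4) = (649·1093435849 + 13·180·303264540, 649·303264540 + 180·1093435849) = (1419278889601, 393637139280)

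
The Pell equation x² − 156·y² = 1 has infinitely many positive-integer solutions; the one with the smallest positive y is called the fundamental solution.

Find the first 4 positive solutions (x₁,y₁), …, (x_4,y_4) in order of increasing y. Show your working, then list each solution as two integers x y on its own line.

d=156: √d = [12; 2,24] (ℓ=2, even), read p_1/q_1
k=0  a_k=12  p_k/q_k = 12/1
k=1  a_k=2  p_k/q_k = 25/2
→ (25, 2).  Check: 25²=625, 156·2²=624, difference 1.
(x_2, y_2) = (25·25 + 156·2·2, 25·2 + 2·25) = (1249, 100)
(x_3, y_3) = (25·1249 + 156·2·100, 25·100 + 2·1249) = (62425, 4998)
(x_4, y_4) = (25·62425 + 156·2·4998, 25·4998 + 2·62425) = (3120001, 249800)

25 2
1249 100
62425 4998
3120001 249800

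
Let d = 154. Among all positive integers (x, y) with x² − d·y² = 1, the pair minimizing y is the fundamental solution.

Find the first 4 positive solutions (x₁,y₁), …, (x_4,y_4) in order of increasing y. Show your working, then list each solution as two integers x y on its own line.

21295 1716
906954049 73084440
38627172925615 3112666297884
1645131293994988801 132568457553795120

√154 = [12; 2,2,3,1,2,1,3,2,2,24, …], period ℓ=10 (even) → k=9
i=0: a=12 ⇒ p=12, q=1
…
i=2: a=2 ⇒ p=62, q=5
…
i=4: a=1 ⇒ p=273, q=22
…
i=6: a=1 ⇒ p=1030, q=83
…
i=8: a=2 ⇒ p=8724, q=703
i=9: a=2 ⇒ p=21295, q=1716
→ (21295, 1716).  Check: 21295²=453477025, 154·1716²=453477024, difference 1.
(21295+1716√154)^2 = 906954049 + 73084440√154
(21295+1716√154)^3 = 38627172925615 + 3112666297884√154
(21295+1716√154)^4 = 1645131293994988801 + 132568457553795120√154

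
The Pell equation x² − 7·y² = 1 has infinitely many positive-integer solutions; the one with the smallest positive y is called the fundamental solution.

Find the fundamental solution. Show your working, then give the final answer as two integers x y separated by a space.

[2; 1,1,1,4] for √7; ℓ=4 ⇒ convergent index 3
step 0: (2, 1)  from 2·(1,0) + (0,1)
…
step 2: (5, 2)  from 1·(3,1) + (2,1)
step 3: (8, 3)  from 1·(5,2) + (3,1)
fundamental: x₁=8, y₁=3  (since 64 − 7·9 = 1)

8 3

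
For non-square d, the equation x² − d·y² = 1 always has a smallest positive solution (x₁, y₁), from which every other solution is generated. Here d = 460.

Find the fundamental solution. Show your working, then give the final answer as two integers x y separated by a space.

2535751 118230

[21; 2,4,3,1,2,10,2,1,3,4,2,42] for √460; ℓ=12 ⇒ convergent index 11
k=0  a_k=21  p_k/q_k = 21/1
…
k=7  a_k=2  p_k/q_k = 48922/2281
k=8  a_k=1  p_k/q_k = 72257/3369
…
k=10  a_k=4  p_k/q_k = 1135029/52921
k=11  a_k=2  p_k/q_k = 2535751/118230
fundamental: x₁=2535751, y₁=118230  (since 6430033134001 − 460·13978332900 = 1)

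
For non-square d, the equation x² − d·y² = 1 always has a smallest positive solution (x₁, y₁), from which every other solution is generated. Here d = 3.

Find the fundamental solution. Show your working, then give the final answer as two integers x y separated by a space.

2 1

[1; 1,2] for √3; ℓ=2 ⇒ convergent index 1
i=0: a=1 ⇒ p=1, q=1
i=1: a=1 ⇒ p=2, q=1
fundamental: x₁=2, y₁=1  (since 4 − 3·1 = 1)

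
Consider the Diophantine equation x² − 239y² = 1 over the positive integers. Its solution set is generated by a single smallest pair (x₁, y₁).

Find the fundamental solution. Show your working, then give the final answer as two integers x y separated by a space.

[15; 2,5,1,2,4,15,4,2,1,5,2,30] for √239; ℓ=12 ⇒ convergent index 11
k=0  a_k=15  p_k/q_k = 15/1
…
k=2  a_k=5  p_k/q_k = 170/11
k=3  a_k=1  p_k/q_k = 201/13
k=4  a_k=2  p_k/q_k = 572/37
…
k=6  a_k=15  p_k/q_k = 37907/2452
…
k=8  a_k=2  p_k/q_k = 346141/22390
k=9  a_k=1  p_k/q_k = 500258/32359
k=10  a_k=5  p_k/q_k = 2847431/184185
k=11  a_k=2  p_k/q_k = 6195120/400729
→ (6195120, 400729).  Check: 6195120²=38379511814400, 239·400729²=38379511814399, difference 1.

6195120 400729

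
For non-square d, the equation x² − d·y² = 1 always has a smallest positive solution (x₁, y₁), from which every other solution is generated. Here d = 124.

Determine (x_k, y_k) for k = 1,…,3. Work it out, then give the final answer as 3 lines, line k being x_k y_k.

[11; 7,2,1,1,1,…,2,7,22] for √124; ℓ=16 ⇒ convergent index 15
k=0  a_k=11  p_k/q_k = 11/1
k=1  a_k=7  p_k/q_k = 78/7
k=2  a_k=2  p_k/q_k = 167/15
…
k=9  a_k=1  p_k/q_k = 17583/1579
k=10  a_k=3  p_k/q_k = 67292/6043
…
k=14  a_k=2  p_k/q_k = 626251/56239
k=15  a_k=7  p_k/q_k = 4620799/414960
fundamental: x₁=4620799, y₁=414960  (since 21351783398401 − 124·172191801600 = 1)
(4620799+414960√124)^2 = 42703566796801 + 3834893506080√124
(4620799+414960√124)^3 = 394649197502177907199 + 35440544156001500880√124

4620799 414960
42703566796801 3834893506080
394649197502177907199 35440544156001500880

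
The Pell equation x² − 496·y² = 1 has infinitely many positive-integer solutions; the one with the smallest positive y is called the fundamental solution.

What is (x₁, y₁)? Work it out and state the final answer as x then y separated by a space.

4620799 207480

√496 = [22; 3,1,2,4,1,…,1,3,44, …], period ℓ=16 (even) → k=15
k=0  a_k=22  p_k/q_k = 22/1
k=1  a_k=3  p_k/q_k = 67/3
k=2  a_k=1  p_k/q_k = 89/4
k=3  a_k=2  p_k/q_k = 245/11
k=4  a_k=4  p_k/q_k = 1069/48
k=5  a_k=1  p_k/q_k = 1314/59
…
k=7  a_k=2  p_k/q_k = 6080/273
k=8  a_k=2  p_k/q_k = 14543/653
…
k=10  a_k=1  p_k/q_k = 49709/2232
k=11  a_k=1  p_k/q_k = 84875/3811
…
k=14  a_k=1  p_k/q_k = 1252502/56239
k=15  a_k=3  p_k/q_k = 4620799/207480
→ (4620799, 207480).  Check: 4620799²=21351783398401, 496·207480²=21351783398400, difference 1.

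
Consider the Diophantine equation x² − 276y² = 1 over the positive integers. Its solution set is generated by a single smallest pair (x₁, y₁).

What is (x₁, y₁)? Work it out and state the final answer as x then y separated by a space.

[16; 1,1,1,1,2,2,2,1,1,1,1,32] for √276; ℓ=12 ⇒ convergent index 11
a_0=16:  p_0=16·1+0=16,  q_0=16·0+1=1
a_1=1:  p_1=1·16+1=17,  q_1=1·1+0=1
a_2=1:  p_2=1·17+16=33,  q_2=1·1+1=2
a_3=1:  p_3=1·33+17=50,  q_3=1·2+1=3
a_4=1:  p_4=1·50+33=83,  q_4=1·3+2=5
a_5=2:  p_5=2·83+50=216,  q_5=2·5+3=13
a_6=2:  p_6=2·216+83=515,  q_6=2·13+5=31
a_7=2:  p_7=2·515+216=1246,  q_7=2·31+13=75
a_8=1:  p_8=1·1246+515=1761,  q_8=1·75+31=106
a_9=1:  p_9=1·1761+1246=3007,  q_9=1·106+75=181
a_10=1:  p_10=1·3007+1761=4768,  q_10=1·181+106=287
a_11=1:  p_11=1·4768+3007=7775,  q_11=1·287+181=468
(x₁, y₁) = (7775, 468);  7775² − 276·468² = 1 ✓

7775 468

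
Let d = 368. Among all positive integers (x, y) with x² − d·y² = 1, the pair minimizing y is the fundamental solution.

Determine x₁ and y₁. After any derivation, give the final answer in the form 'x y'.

1151 60

√368 = [19; 5,2,5,38, …], period ℓ=4 (even) → k=3
a_0=19:  p_0=19·1+0=19,  q_0=19·0+1=1
a_1=5:  p_1=5·19+1=96,  q_1=5·1+0=5
a_2=2:  p_2=2·96+19=211,  q_2=2·5+1=11
a_3=5:  p_3=5·211+96=1151,  q_3=5·11+5=60
fundamental: x₁=1151, y₁=60  (since 1324801 − 368·3600 = 1)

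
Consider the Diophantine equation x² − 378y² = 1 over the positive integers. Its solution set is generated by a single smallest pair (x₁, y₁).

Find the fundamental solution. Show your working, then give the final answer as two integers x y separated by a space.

8749 450

d=378: √d = [19; 2,3,1,4,1,3,2,38] (ℓ=8, even), read p_7/q_7
i=0: a=19 ⇒ p=19, q=1
i=1: a=2 ⇒ p=39, q=2
i=2: a=3 ⇒ p=136, q=7
…
i=4: a=4 ⇒ p=836, q=43
i=5: a=1 ⇒ p=1011, q=52
i=6: a=3 ⇒ p=3869, q=199
i=7: a=2 ⇒ p=8749, q=450
fundamental: x₁=8749, y₁=450  (since 76545001 − 378·202500 = 1)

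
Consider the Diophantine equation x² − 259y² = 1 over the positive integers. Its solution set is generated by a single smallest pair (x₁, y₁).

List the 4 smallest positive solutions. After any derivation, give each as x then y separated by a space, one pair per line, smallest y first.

847225 52644
1435580401249 89202625800
2432519210895520825 151149389286757356
4121782176900479681520001 256115082676856799248400

√259 = [16; 10,1,2,3,4,3,2,1,10,32, …], period ℓ=10 (even) → k=9
a_0=16:  p_0=16·1+0=16,  q_0=16·0+1=1
…
a_4=3:  p_4=3·515+177=1722,  q_4=3·32+11=107
a_5=4:  p_5=4·1722+515=7403,  q_5=4·107+32=460
…
a_8=1:  p_8=1·55265+23931=79196,  q_8=1·3434+1487=4921
a_9=10:  p_9=10·79196+55265=847225,  q_9=10·4921+3434=52644
(x₁, y₁) = (847225, 52644);  847225² − 259·52644² = 1 ✓
(x_2, y_2) = (847225·847225 + 259·52644·52644, 847225·52644 + 52644·847225) = (1435580401249, 89202625800)
(x_3, y_3) = (847225·1435580401249 + 259·52644·89202625800, 847225·89202625800 + 52644·1435580401249) = (2432519210895520825, 151149389286757356)
(x_4, y_4) = (847225·2432519210895520825 + 259·52644·151149389286757356, 847225·151149389286757356 + 52644·2432519210895520825) = (4121782176900479681520001, 256115082676856799248400)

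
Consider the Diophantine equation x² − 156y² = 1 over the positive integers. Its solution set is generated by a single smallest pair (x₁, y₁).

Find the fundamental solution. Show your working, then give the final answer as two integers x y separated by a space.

√156 = [12; 2,24, …], period ℓ=2 (even) → k=1
a_0=12:  p_0=12·1+0=12,  q_0=12·0+1=1
a_1=2:  p_1=2·12+1=25,  q_1=2·1+0=2
(x₁, y₁) = (25, 2);  25² − 156·2² = 1 ✓

25 2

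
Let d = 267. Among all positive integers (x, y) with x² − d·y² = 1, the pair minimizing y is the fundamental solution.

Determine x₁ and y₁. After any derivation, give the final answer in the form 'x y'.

d=267: √d = [16; 2,1,15,1,2,32] (ℓ=6, even), read p_5/q_5
a_0=16:  p_0=16·1+0=16,  q_0=16·0+1=1
…
a_4=1:  p_4=1·768+49=817,  q_4=1·47+3=50
a_5=2:  p_5=2·817+768=2402,  q_5=2·50+47=147
→ (2402, 147).  Check: 2402²=5769604, 267·147²=5769603, difference 1.

2402 147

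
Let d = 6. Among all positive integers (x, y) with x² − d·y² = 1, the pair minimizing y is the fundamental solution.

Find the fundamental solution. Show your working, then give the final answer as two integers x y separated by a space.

√6 = [2; 2,4, …], period ℓ=2 (even) → k=1
i=0: a=2 ⇒ p=2, q=1
i=1: a=2 ⇒ p=5, q=2
→ (5, 2).  Check: 5²=25, 6·2²=24, difference 1.

5 2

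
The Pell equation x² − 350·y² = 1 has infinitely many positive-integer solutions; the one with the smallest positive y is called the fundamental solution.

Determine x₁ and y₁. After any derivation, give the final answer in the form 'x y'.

449 24

√350 → a₀=18, period (1,2,2,2,1,36); ℓ=6 even so k=5
i=0: a=18 ⇒ p=18, q=1
…
i=2: a=2 ⇒ p=56, q=3
i=3: a=2 ⇒ p=131, q=7
i=4: a=2 ⇒ p=318, q=17
i=5: a=1 ⇒ p=449, q=24
(x₁, y₁) = (449, 24);  449² − 350·24² = 1 ✓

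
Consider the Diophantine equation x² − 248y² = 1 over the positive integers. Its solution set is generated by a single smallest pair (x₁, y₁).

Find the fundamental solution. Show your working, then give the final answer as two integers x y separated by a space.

√248 → a₀=15, period (1,2,1,30); ℓ=4 even so k=3
a_0=15:  p_0=15·1+0=15,  q_0=15·0+1=1
…
a_2=2:  p_2=2·16+15=47,  q_2=2·1+1=3
a_3=1:  p_3=1·47+16=63,  q_3=1·3+1=4
(x₁, y₁) = (63, 4);  63² − 248·4² = 1 ✓

63 4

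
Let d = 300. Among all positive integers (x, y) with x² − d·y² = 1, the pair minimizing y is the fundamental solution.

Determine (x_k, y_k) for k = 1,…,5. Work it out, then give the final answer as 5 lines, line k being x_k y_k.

[17; 3,8,3,34] for √300; ℓ=4 ⇒ convergent index 3
a_0=17:  p_0=17·1+0=17,  q_0=17·0+1=1
…
a_2=8:  p_2=8·52+17=433,  q_2=8·3+1=25
a_3=3:  p_3=3·433+52=1351,  q_3=3·25+3=78
(x₁, y₁) = (1351, 78);  1351² − 300·78² = 1 ✓
k=2:  x_2 = 1351·1351+300·78·78 = 3650401,  y_2 = 1351·78+78·1351 = 210756
k=3:  x_3 = 1351·3650401+300·78·210756 = 9863382151,  y_3 = 1351·210756+78·3650401 = 569462634
k=4:  x_4 = 1351·9863382151+300·78·569462634 = 26650854921601,  y_4 = 1351·569462634+78·9863382151 = 1538687826312
k=5:  x_5 = 1351·26650854921601+300·78·1538687826312 = 72010600134783751,  y_5 = 1351·1538687826312+78·26650854921601 = 4157533937232390

1351 78
3650401 210756
9863382151 569462634
26650854921601 1538687826312
72010600134783751 4157533937232390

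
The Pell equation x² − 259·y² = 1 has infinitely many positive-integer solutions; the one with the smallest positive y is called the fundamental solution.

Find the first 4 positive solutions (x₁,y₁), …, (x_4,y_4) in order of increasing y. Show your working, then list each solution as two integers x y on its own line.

847225 52644
1435580401249 89202625800
2432519210895520825 151149389286757356
4121782176900479681520001 256115082676856799248400

d=259: √d = [16; 10,1,2,3,4,3,2,1,10,32] (ℓ=10, even), read p_9/q_9
i=0: a=16 ⇒ p=16, q=1
…
i=3: a=2 ⇒ p=515, q=32
i=4: a=3 ⇒ p=1722, q=107
i=5: a=4 ⇒ p=7403, q=460
i=6: a=3 ⇒ p=23931, q=1487
…
i=8: a=1 ⇒ p=79196, q=4921
i=9: a=10 ⇒ p=847225, q=52644
→ (847225, 52644).  Check: 847225²=717790200625, 259·52644²=717790200624, difference 1.
n=2: (847225,52644)∘(847225,52644) = (847225·847225+259·52644·52644, 847225·52644+52644·847225) = (1435580401249,89202625800)
n=3: (1435580401249,89202625800)∘(847225,52644) = (847225·1435580401249+259·52644·89202625800, 847225·89202625800+52644·1435580401249) = (2432519210895520825,151149389286757356)
n=4: (2432519210895520825,151149389286757356)∘(847225,52644) = (847225·2432519210895520825+259·52644·151149389286757356, 847225·151149389286757356+52644·2432519210895520825) = (4121782176900479681520001,256115082676856799248400)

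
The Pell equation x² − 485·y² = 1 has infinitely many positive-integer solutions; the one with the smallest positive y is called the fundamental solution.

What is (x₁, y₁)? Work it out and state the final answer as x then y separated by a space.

969 44

√485 → a₀=22, period (44); ℓ=1 odd so k=1
i=0: a=22 ⇒ p=22, q=1
i=1: a=44 ⇒ p=969, q=44
→ (969, 44).  Check: 969²=938961, 485·44²=938960, difference 1.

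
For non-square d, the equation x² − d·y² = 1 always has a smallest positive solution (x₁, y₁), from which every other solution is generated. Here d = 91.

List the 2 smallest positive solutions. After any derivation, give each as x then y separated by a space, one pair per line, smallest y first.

d=91: √d = [9; 1,1,5,1,5,1,1,18] (ℓ=8, even), read p_7/q_7
i=0: a=9 ⇒ p=9, q=1
…
i=3: a=5 ⇒ p=105, q=11
…
i=5: a=5 ⇒ p=725, q=76
i=6: a=1 ⇒ p=849, q=89
i=7: a=1 ⇒ p=1574, q=165
(x₁, y₁) = (1574, 165);  1574² − 91·165² = 1 ✓
(x_2, y_2) = (1574·1574 + 91·165·165, 1574·165 + 165·1574) = (4954951, 519420)

1574 165
4954951 519420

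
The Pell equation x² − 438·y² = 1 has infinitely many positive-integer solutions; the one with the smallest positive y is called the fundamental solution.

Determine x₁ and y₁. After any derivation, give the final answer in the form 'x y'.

293 14

[20; 1,12,1,40] for √438; ℓ=4 ⇒ convergent index 3
i=0: a=20 ⇒ p=20, q=1
…
i=2: a=12 ⇒ p=272, q=13
i=3: a=1 ⇒ p=293, q=14
fundamental: x₁=293, y₁=14  (since 85849 − 438·196 = 1)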